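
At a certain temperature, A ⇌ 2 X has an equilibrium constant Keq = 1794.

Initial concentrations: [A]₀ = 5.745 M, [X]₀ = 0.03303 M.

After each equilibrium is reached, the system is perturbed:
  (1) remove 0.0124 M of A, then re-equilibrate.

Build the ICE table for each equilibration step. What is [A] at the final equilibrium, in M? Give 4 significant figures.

Q₀ = 1.8990e-04 vs Keq = 1794 ⇒ Q<K, forward
Step 1:
                    A           X
  init          5.745     0.03303
  Δ            -5.673       11.35
  eq          0.07217       11.38
  solve Keq expr → x = 5.673; check Q = 1794
Then remove 0.0124 M of A.
Step 2:
                    A           X
  init        0.05977       11.38
  Δ           0.01209    -0.02419
  eq          0.07186       11.35
  solve Keq expr → x = -0.01209; check Q = 1794

[A]_eq = 0.07186 M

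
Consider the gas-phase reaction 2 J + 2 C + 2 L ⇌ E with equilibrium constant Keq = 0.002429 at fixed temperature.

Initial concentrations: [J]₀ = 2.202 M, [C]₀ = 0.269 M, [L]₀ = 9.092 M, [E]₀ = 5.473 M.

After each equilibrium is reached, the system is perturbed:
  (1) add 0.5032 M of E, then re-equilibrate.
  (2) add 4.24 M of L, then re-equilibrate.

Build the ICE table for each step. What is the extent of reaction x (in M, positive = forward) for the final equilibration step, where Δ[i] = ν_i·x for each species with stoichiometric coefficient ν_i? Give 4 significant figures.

x = 0.1408 M

Q₀ = 0.1887 vs Keq = 0.002429 ⇒ Q>K, reverse
Step 1:
                    J           C           L           E
  Initial       2.202       0.269       9.092       5.473
  Change        1.081       1.081       1.081     -0.5403
  Equil         3.283        1.35       10.17       4.933
  solve Keq expr → x = -0.5403; check Q = 0.002429
Then add 0.5032 M of E.
Step 2:
                    J           C           L           E
  Initial       3.283        1.35       10.17       5.436
  Change      0.04127     0.04127     0.04127    -0.02064
  Equil         3.324       1.391       10.21       5.415
  solve Keq expr → x = -0.02064; check Q = 0.002429
Then add 4.24 M of L.
Step 3:
                    J           C           L           E
  Initial       3.324       1.391       14.45       5.415
  Change      -0.2816     -0.2816     -0.2816      0.1408
  Equil         3.042       1.109       14.17       5.556
  solve Keq expr → x = 0.1408; check Q = 0.002429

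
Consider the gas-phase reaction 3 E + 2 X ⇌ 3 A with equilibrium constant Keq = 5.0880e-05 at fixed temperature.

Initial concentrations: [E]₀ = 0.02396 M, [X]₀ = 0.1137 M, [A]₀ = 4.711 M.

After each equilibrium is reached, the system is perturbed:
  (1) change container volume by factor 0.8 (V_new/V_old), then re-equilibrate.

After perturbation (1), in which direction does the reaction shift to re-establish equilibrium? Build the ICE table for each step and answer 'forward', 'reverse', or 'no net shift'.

Direction: forward

Q₀ = 5.8797e+08 vs Keq = 5.0880e-05 ⇒ Q>K, reverse
Step 1:
                   E          X          A
  I          0.02396     0.1137      4.711
  C             4.37      2.914      -4.37
  E            4.394      3.027     0.3407
  solve Keq expr → x = -1.457; check Q = 5.0880e-05
Then change container volume by factor 0.8 (V_new/V_old).
Step 2:
                   E          X          A
  I            5.493      3.784     0.4259
  C         -0.05954   -0.03969    0.05954
  E            5.433      3.744     0.4855
  solve Keq expr → x = 0.01985; check Q = 5.0880e-05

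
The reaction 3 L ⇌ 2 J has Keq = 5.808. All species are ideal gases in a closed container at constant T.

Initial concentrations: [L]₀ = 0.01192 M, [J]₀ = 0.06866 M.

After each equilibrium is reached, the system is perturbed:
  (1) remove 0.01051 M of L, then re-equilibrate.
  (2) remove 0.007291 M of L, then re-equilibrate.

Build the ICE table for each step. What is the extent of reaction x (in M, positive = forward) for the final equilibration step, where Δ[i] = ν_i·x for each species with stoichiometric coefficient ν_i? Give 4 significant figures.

Q₀ = 2783 vs Keq = 5.808 ⇒ Q>K, reverse
Step 1:
                   L          J
  I          0.01192    0.06866
  C          0.04884   -0.03256
  E          0.06076     0.0361
  solve Keq expr → x = -0.01628; check Q = 5.808
Then remove 0.01051 M of L.
Step 2:
                   L          J
  I          0.05025     0.0361
  C         0.005963  -0.003975
  E          0.05622    0.03212
  solve Keq expr → x = -0.001988; check Q = 5.808
Then remove 0.007291 M of L.
Step 3:
                   L          J
  I          0.04893    0.03212
  C         0.004075  -0.002717
  E            0.053    0.02941
  solve Keq expr → x = -0.001358; check Q = 5.808

x = -0.001358 M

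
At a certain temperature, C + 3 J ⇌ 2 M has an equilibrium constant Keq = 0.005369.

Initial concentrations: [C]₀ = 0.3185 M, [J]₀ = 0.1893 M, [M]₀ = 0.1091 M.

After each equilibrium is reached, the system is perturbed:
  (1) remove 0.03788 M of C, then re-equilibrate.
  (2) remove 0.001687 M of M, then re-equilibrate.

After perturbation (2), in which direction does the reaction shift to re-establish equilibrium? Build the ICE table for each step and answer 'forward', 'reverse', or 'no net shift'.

Q₀ = 5.509 vs Keq = 0.005369 ⇒ Q>K, reverse
Step 1:
                  C         J         M
  Initial    0.3185    0.1893    0.1091
  Change    0.05015    0.1504   -0.1003
  Equil      0.3686    0.3397   0.00881
  solve Keq expr → x = -0.05015; check Q = 0.005369
Then remove 0.03788 M of C.
Step 2:
                  C         J         M
  Initial    0.3308    0.3397   0.00881
  Change  2.1895e-04 6.5686e-04 -4.3790e-04
  Equil       0.331    0.3404  0.008372
  solve Keq expr → x = -2.1895e-04; check Q = 0.005369
Then remove 0.001687 M of M.
Step 3:
                  C         J         M
  Initial     0.331    0.3404  0.006685
  Change  -7.9463e-04 -0.002384  0.001589
  Equil      0.3302     0.338  0.008274
  solve Keq expr → x = 7.9463e-04; check Q = 0.005369

Direction: forward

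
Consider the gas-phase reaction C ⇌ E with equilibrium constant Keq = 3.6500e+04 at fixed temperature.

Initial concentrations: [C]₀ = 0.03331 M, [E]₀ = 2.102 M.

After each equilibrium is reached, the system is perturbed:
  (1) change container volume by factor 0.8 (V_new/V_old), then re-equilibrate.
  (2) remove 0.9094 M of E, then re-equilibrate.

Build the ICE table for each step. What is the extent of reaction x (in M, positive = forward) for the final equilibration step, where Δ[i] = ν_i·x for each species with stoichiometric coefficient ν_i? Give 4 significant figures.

x = 2.4914e-05 M

Q₀ = 63.1 vs Keq = 3.6500e+04 ⇒ Q<K, forward
Step 1:
                   C          E
  I          0.03331      2.102
  C         -0.03325    0.03325
  E       5.8500e-05      2.135
  solve Keq expr → x = 0.03325; check Q = 3.6500e+04
Then change container volume by factor 0.8 (V_new/V_old).
Step 2:
                   C          E
  I       7.3125e-05      2.669
  C                0          0
  E       7.3125e-05      2.669
  solve Keq expr → x = 0; check Q = 3.6500e+04
Then remove 0.9094 M of E.
Step 3:
                   C          E
  I       7.3125e-05       1.76
  C       -2.4914e-05 2.4914e-05
  E       4.8211e-05       1.76
  solve Keq expr → x = 2.4914e-05; check Q = 3.6500e+04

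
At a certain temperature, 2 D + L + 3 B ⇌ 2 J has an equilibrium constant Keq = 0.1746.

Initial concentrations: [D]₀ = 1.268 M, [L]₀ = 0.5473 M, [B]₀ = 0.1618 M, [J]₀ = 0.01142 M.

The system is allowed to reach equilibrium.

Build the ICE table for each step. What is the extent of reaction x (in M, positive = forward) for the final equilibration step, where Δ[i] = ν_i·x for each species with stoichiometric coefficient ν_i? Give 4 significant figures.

Q₀ = 0.03499 vs Keq = 0.1746 ⇒ Q<K, forward
Step 1:
                    D           L           B           J
  Initial       1.268      0.5473      0.1618     0.01142
  Change     -0.01026    -0.00513    -0.01539     0.01026
  Equil         1.258      0.5422      0.1464     0.02168
  solve Keq expr → x = 0.00513; check Q = 0.1746

x = 0.00513 M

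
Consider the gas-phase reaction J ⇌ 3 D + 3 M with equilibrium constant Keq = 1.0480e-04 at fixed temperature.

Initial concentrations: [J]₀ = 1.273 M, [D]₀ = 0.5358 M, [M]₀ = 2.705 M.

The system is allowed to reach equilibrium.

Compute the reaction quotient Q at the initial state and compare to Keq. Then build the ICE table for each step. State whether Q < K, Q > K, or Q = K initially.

Q₀ = 2.392 vs Keq = 1.0480e-04 ⇒ Q>K, reverse
Step 1:
                    J           D           M
  init          1.273      0.5358       2.705
  Δ            0.1705     -0.5115     -0.5115
  eq            1.444     0.02429       2.193
  solve Keq expr → x = -0.1705; check Q = 1.0480e-04

Q₀ = 2.392; Q > K (proceeds reverse)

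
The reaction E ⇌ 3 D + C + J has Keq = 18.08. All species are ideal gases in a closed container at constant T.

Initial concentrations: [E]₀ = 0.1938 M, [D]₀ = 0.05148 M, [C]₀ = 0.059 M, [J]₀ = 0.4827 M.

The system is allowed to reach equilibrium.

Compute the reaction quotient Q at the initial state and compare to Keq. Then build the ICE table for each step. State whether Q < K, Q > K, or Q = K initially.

Q₀ = 2.0049e-05; Q < K (proceeds forward)

Q₀ = 2.0049e-05 vs Keq = 18.08 ⇒ Q<K, forward
Step 1:
                   E          D          C          J
  Initial     0.1938    0.05148      0.059     0.4827
  Change     -0.1915     0.5745     0.1915     0.1915
  Equil     0.002292      0.626     0.2505     0.6742
  solve Keq expr → x = 0.1915; check Q = 18.08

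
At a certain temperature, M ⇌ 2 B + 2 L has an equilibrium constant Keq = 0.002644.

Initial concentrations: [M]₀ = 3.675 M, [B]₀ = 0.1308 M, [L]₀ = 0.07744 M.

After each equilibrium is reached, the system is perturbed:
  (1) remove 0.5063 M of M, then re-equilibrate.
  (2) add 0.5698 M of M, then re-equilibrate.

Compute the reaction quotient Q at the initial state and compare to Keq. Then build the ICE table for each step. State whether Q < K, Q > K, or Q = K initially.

Q₀ = 2.7918e-05 vs Keq = 0.002644 ⇒ Q<K, forward
Step 1:
                   M          B          L
  Initial      3.675     0.1308    0.07744
  Change     -0.1044     0.2087     0.2087
  Equil        3.571     0.3395     0.2862
  solve Keq expr → x = 0.1044; check Q = 0.002644
Then remove 0.5063 M of M.
Step 2:
                   M          B          L
  Initial      3.064     0.3395     0.2862
  Change    0.005753   -0.01151   -0.01151
  Equil         3.07      0.328     0.2747
  solve Keq expr → x = -0.005753; check Q = 0.002644
Then add 0.5698 M of M.
Step 3:
                   M          B          L
  Initial       3.64      0.328     0.2747
  Change   -0.006432    0.01286    0.01286
  Equil        3.633     0.3409     0.2875
  solve Keq expr → x = 0.006432; check Q = 0.002644

Q₀ = 2.7918e-05; Q < K (proceeds forward)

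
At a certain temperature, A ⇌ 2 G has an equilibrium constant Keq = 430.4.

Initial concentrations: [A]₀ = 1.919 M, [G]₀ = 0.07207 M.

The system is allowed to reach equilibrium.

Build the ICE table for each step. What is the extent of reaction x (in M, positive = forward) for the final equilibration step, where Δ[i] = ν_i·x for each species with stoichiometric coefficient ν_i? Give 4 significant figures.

x = 1.885 M

Q₀ = 0.002707 vs Keq = 430.4 ⇒ Q<K, forward
Step 1:
                   A          G
  init         1.919    0.07207
  Δ           -1.885      3.769
  eq         0.03429      3.841
  solve Keq expr → x = 1.885; check Q = 430.4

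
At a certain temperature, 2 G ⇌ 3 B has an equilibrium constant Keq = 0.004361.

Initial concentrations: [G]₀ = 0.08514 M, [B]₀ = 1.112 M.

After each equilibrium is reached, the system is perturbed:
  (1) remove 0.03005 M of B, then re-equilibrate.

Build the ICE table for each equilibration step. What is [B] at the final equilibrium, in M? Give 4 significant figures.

[B]_eq = 0.1311 M

Q₀ = 189.7 vs Keq = 0.004361 ⇒ Q>K, reverse
Step 1:
                   G          B
  init       0.08514      1.112
  Δ           0.6524    -0.9786
  eq          0.7376     0.1334
  solve Keq expr → x = -0.3262; check Q = 0.004361
Then remove 0.03005 M of B.
Step 2:
                   G          B
  init        0.7376     0.1033
  Δ         -0.01854    0.02781
  eq           0.719     0.1311
  solve Keq expr → x = 0.009269; check Q = 0.004361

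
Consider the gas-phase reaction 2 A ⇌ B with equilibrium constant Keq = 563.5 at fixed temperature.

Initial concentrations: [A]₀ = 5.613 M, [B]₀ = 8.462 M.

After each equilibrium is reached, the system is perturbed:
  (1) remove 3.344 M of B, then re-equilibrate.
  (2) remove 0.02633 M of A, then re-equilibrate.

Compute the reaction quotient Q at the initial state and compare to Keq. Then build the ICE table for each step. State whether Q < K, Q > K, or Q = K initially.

Q₀ = 0.2686; Q < K (proceeds forward)

Q₀ = 0.2686 vs Keq = 563.5 ⇒ Q<K, forward
Step 1:
                   A          B
  Initial      5.613      8.462
  Change      -5.472      2.736
  Equil        0.141       11.2
  solve Keq expr → x = 2.736; check Q = 563.5
Then remove 3.344 M of B.
Step 2:
                   A          B
  Initial      0.141      7.854
  Change    -0.02282    0.01141
  Equil       0.1181      7.865
  solve Keq expr → x = 0.01141; check Q = 563.5
Then remove 0.02633 M of A.
Step 3:
                   A          B
  Initial    0.09181      7.865
  Change     0.02623   -0.01312
  Equil        0.118      7.852
  solve Keq expr → x = -0.01312; check Q = 563.5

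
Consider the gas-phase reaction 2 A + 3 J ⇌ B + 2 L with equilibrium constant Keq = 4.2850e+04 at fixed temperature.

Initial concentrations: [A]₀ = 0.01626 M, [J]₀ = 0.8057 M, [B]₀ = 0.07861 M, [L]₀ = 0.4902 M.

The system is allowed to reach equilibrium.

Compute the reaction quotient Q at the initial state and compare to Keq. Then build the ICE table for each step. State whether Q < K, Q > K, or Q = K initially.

Q₀ = 136.6; Q < K (proceeds forward)

Q₀ = 136.6 vs Keq = 4.2850e+04 ⇒ Q<K, forward
Step 1:
                   A          J          B          L
  Initial    0.01626     0.8057    0.07861     0.4902
  Change    -0.01522   -0.02284   0.007612    0.01522
  Equil     0.001035     0.7829    0.08622     0.5054
  solve Keq expr → x = 0.007612; check Q = 4.2850e+04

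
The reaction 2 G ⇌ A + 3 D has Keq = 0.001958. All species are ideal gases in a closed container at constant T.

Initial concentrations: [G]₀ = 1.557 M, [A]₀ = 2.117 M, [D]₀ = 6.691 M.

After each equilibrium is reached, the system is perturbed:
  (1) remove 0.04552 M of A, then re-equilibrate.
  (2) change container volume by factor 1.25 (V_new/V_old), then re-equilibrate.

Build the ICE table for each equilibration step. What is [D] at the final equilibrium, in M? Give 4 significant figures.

[D]_eq = 0.702 M

Q₀ = 261.6 vs Keq = 0.001958 ⇒ Q>K, reverse
Step 1:
                    G           A           D
  Initial       1.557       2.117       6.691
  Change        3.957      -1.979      -5.936
  Equil         5.514      0.1383       0.755
  solve Keq expr → x = -1.979; check Q = 0.001958
Then remove 0.04552 M of A.
Step 2:
                    G           A           D
  Initial       5.514     0.09282       0.755
  Change     -0.03614     0.01807     0.05421
  Equil         5.478      0.1109      0.8092
  solve Keq expr → x = 0.01807; check Q = 0.001958
Then change container volume by factor 1.25 (V_new/V_old).
Step 3:
                    G           A           D
  Initial       4.383     0.08871      0.6474
  Change     -0.03641      0.0182     0.05461
  Equil         4.346      0.1069       0.702
  solve Keq expr → x = 0.0182; check Q = 0.001958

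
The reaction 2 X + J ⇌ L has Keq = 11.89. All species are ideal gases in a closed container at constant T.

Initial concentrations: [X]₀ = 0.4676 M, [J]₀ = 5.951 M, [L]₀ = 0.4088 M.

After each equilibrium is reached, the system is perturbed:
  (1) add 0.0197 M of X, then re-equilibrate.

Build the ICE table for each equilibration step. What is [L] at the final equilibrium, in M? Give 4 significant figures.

Q₀ = 0.3142 vs Keq = 11.89 ⇒ Q<K, forward
Step 1:
                    X           J           L
  init         0.4676       5.951      0.4088
  Δ           -0.3743     -0.1872      0.1872
  eq          0.09325       5.764       0.596
  solve Keq expr → x = 0.1872; check Q = 11.89
Then add 0.0197 M of X.
Step 2:
                    X           J           L
  init          0.113       5.764       0.596
  Δ          -0.01889   -0.009443    0.009443
  eq          0.09407       5.754      0.6054
  solve Keq expr → x = 0.009443; check Q = 11.89

[L]_eq = 0.6054 M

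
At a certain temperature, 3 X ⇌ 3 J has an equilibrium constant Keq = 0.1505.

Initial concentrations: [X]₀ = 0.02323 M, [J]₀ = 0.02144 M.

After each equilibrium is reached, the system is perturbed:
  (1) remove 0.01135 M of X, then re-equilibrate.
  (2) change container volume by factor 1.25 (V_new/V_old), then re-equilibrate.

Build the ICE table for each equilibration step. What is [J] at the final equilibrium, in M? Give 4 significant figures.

Q₀ = 0.7862 vs Keq = 0.1505 ⇒ Q>K, reverse
Step 1:
                  X         J
  Initial   0.02323   0.02144
  Change    0.00593  -0.00593
  Equil     0.02916   0.01551
  solve Keq expr → x = -0.001977; check Q = 0.1505
Then remove 0.01135 M of X.
Step 2:
                  X         J
  Initial   0.01781   0.01551
  Change   0.003941 -0.003941
  Equil     0.02175   0.01157
  solve Keq expr → x = -0.001314; check Q = 0.1505
Then change container volume by factor 1.25 (V_new/V_old).
Step 3:
                  X         J
  Initial    0.0174  0.009256
  Change          0         0
  Equil      0.0174  0.009256
  solve Keq expr → x = 0; check Q = 0.1505

[J]_eq = 0.009256 M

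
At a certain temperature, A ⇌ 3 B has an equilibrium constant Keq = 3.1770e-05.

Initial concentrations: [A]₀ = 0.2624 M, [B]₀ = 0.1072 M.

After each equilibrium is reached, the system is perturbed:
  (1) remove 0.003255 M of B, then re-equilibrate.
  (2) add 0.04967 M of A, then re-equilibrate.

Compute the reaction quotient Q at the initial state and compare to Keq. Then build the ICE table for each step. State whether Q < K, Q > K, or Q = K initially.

Q₀ = 0.004695; Q > K (proceeds reverse)

Q₀ = 0.004695 vs Keq = 3.1770e-05 ⇒ Q>K, reverse
Step 1:
                  A         B
  Initial    0.2624    0.1072
  Change    0.02874  -0.08621
  Equil      0.2911   0.02099
  solve Keq expr → x = -0.02874; check Q = 3.1770e-05
Then remove 0.003255 M of B.
Step 2:
                  A         B
  Initial    0.2911   0.01774
  Change  -0.001076  0.003229
  Equil      0.2901   0.02097
  solve Keq expr → x = 0.001076; check Q = 3.1770e-05
Then add 0.04967 M of A.
Step 3:
                  A         B
  Initial    0.3397   0.02097
  Change  -3.7536e-04  0.001126
  Equil      0.3394   0.02209
  solve Keq expr → x = 3.7536e-04; check Q = 3.1770e-05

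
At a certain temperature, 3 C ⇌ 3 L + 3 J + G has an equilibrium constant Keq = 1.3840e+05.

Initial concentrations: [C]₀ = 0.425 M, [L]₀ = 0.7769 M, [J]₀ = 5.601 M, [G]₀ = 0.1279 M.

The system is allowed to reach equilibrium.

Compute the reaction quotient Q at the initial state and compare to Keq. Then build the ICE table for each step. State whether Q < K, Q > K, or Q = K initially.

Q₀ = 137.3; Q < K (proceeds forward)

Q₀ = 137.3 vs Keq = 1.3840e+05 ⇒ Q<K, forward
Step 1:
                  C         L         J         G
  Initial     0.425    0.7769     5.601    0.1279
  Change    -0.3446    0.3446    0.3446    0.1149
  Equil     0.08041     1.121     5.946    0.2428
  solve Keq expr → x = 0.1149; check Q = 1.3840e+05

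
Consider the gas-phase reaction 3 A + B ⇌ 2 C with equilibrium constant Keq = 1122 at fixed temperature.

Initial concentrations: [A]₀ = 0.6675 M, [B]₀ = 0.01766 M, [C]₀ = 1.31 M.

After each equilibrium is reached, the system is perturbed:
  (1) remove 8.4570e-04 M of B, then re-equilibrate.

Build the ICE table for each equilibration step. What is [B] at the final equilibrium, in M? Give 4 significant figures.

Q₀ = 326.7 vs Keq = 1122 ⇒ Q<K, forward
Step 1:
                   A          B          C
  init        0.6675    0.01766       1.31
  Δ         -0.03427   -0.01142    0.02285
  eq          0.6332   0.006236      1.333
  solve Keq expr → x = 0.01142; check Q = 1122
Then remove 8.4570e-04 M of B.
Step 2:
                   A          B          C
  init        0.6332    0.00539      1.333
  Δ         0.002293 7.6431e-04  -0.001529
  eq          0.6355   0.006154      1.331
  solve Keq expr → x = -7.6431e-04; check Q = 1122

[B]_eq = 0.006154 M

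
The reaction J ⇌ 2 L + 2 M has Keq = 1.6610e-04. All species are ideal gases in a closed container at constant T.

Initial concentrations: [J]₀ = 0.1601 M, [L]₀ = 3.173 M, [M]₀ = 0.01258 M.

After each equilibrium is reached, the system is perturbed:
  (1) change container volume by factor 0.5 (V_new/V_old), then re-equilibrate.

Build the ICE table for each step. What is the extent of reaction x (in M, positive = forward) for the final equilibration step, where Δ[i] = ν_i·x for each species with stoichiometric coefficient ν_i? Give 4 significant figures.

Q₀ = 0.009952 vs Keq = 1.6610e-04 ⇒ Q>K, reverse
Step 1:
                   J          L          M
  Initial     0.1601      3.173    0.01258
  Change    0.005461   -0.01092   -0.01092
  Equil       0.1656      3.162   0.001658
  solve Keq expr → x = -0.005461; check Q = 1.6610e-04
Then change container volume by factor 0.5 (V_new/V_old).
Step 2:
                   J          L          M
  Initial     0.3311      6.324   0.003317
  Change    0.001071  -0.002142  -0.002142
  Equil       0.3322      6.322   0.001175
  solve Keq expr → x = -0.001071; check Q = 1.6610e-04

x = -0.001071 M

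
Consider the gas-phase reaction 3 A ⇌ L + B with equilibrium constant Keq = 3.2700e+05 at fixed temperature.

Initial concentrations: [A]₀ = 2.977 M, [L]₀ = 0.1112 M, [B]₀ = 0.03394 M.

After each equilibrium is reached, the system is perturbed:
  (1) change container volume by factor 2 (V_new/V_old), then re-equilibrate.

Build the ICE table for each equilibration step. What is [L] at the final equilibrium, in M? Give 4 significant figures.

[L]_eq = 0.5486 M

Q₀ = 1.4305e-04 vs Keq = 3.2700e+05 ⇒ Q<K, forward
Step 1:
                  A         L         B
  Initial     2.977    0.1112   0.03394
  Change     -2.962    0.9873    0.9873
  Equil     0.01508     1.099     1.021
  solve Keq expr → x = 0.9873; check Q = 3.2700e+05
Then change container volume by factor 2 (V_new/V_old).
Step 2:
                  A         L         B
  Initial  0.007541    0.5493    0.5106
  Change   0.001952 -6.5076e-04 -6.5076e-04
  Equil    0.009493    0.5486      0.51
  solve Keq expr → x = -6.5076e-04; check Q = 3.2700e+05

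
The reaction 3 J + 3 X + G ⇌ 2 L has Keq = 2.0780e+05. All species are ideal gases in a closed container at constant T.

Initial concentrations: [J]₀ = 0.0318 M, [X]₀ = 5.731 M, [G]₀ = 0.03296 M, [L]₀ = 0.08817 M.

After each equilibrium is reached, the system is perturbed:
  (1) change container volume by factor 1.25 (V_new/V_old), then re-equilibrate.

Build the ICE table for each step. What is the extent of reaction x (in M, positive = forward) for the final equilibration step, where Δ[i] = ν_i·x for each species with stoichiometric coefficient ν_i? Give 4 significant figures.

Q₀ = 38.97 vs Keq = 2.0780e+05 ⇒ Q<K, forward
Step 1:
                   J          X          G          L
  Initial     0.0318      5.731    0.03296    0.08817
  Change    -0.02945   -0.02945  -0.009815    0.01963
  Equil     0.002354      5.702    0.02314     0.1078
  solve Keq expr → x = 0.009815; check Q = 2.0780e+05
Then change container volume by factor 1.25 (V_new/V_old).
Step 2:
                   J          X          G          L
  Initial   0.001883      4.561    0.01852    0.08624
  Change  8.2284e-04 8.2284e-04 2.7428e-04 -5.4856e-04
  Equil     0.002706      4.562    0.01879    0.08569
  solve Keq expr → x = -2.7428e-04; check Q = 2.0780e+05

x = -2.7428e-04 M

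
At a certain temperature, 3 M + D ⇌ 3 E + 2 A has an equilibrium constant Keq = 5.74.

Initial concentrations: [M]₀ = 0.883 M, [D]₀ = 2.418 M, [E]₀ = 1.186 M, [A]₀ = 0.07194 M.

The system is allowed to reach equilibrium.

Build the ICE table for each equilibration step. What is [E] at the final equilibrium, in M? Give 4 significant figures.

[E]_eq = 1.68 M

Q₀ = 0.005186 vs Keq = 5.74 ⇒ Q<K, forward
Step 1:
                    M           D           E           A
  I             0.883       2.418       1.186     0.07194
  C           -0.4938     -0.1646      0.4938      0.3292
  E            0.3892       2.253        1.68      0.4011
  solve Keq expr → x = 0.1646; check Q = 5.74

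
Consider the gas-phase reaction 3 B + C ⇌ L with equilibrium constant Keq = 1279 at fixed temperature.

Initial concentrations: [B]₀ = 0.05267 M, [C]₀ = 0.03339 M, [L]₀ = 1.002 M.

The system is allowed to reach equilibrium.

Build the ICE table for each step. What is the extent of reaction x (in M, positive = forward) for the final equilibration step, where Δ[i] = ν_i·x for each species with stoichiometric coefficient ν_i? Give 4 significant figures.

Q₀ = 2.0538e+05 vs Keq = 1279 ⇒ Q>K, reverse
Step 1:
                  B         C         L
  init      0.05267   0.03339     1.002
  Δ          0.1537   0.05122  -0.05122
  eq         0.2063   0.08461    0.9508
  solve Keq expr → x = -0.05122; check Q = 1279

x = -0.05122 M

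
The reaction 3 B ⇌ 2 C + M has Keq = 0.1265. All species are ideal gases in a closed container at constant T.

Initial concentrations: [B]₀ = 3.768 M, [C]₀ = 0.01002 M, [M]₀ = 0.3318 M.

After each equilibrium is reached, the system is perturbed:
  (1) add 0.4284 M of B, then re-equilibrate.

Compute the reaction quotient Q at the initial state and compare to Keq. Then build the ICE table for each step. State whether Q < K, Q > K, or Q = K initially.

Q₀ = 6.2270e-07 vs Keq = 0.1265 ⇒ Q<K, forward
Step 1:
                  B         C         M
  Initial     3.768   0.01002    0.3318
  Change     -1.684     1.122    0.5612
  Equil       2.084     1.133     0.893
  solve Keq expr → x = 0.5612; check Q = 0.1265
Then add 0.4284 M of B.
Step 2:
                  B         C         M
  Initial     2.513     1.133     0.893
  Change    -0.2064    0.1376   0.06881
  Equil       2.306      1.27    0.9619
  solve Keq expr → x = 0.06881; check Q = 0.1265

Q₀ = 6.2270e-07; Q < K (proceeds forward)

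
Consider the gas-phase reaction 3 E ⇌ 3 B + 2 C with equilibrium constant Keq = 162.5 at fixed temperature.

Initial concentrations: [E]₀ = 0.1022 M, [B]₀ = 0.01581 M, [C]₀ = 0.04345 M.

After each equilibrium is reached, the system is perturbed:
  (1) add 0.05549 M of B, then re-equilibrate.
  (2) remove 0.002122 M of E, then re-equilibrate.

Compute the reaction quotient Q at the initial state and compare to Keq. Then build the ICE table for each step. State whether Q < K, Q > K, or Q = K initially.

Q₀ = 6.9891e-06; Q < K (proceeds forward)

Q₀ = 6.9891e-06 vs Keq = 162.5 ⇒ Q<K, forward
Step 1:
                  E         B         C
  I          0.1022   0.01581   0.04345
  C        -0.09748   0.09748   0.06499
  E        0.004721    0.1133    0.1084
  solve Keq expr → x = 0.03249; check Q = 162.5
Then add 0.05549 M of B.
Step 2:
                  E         B         C
  I        0.004721    0.1688    0.1084
  C        0.002161 -0.002161  -0.00144
  E        0.006881    0.1666     0.107
  solve Keq expr → x = -7.2022e-04; check Q = 162.5
Then remove 0.002122 M of E.
Step 3:
                  E         B         C
  I        0.004759    0.1666     0.107
  C        0.001984 -0.001984 -0.001323
  E        0.006743    0.1646    0.1057
  solve Keq expr → x = -6.6130e-04; check Q = 162.5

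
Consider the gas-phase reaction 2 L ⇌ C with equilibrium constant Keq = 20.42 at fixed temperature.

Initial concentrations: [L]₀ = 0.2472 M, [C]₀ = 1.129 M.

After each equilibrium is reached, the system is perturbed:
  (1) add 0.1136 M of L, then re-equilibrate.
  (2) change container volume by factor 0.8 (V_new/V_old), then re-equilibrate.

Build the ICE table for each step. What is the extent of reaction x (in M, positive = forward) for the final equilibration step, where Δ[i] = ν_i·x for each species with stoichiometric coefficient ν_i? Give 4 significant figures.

Q₀ = 18.48 vs Keq = 20.42 ⇒ Q<K, forward
Step 1:
                   L          C
  Initial     0.2472      1.129
  Change    -0.01147   0.005734
  Equil       0.2357      1.135
  solve Keq expr → x = 0.005734; check Q = 20.42
Then add 0.1136 M of L.
Step 2:
                   L          C
  Initial     0.3493      1.135
  Change     -0.1081    0.05403
  Equil       0.2413      1.189
  solve Keq expr → x = 0.05403; check Q = 20.42
Then change container volume by factor 0.8 (V_new/V_old).
Step 3:
                   L          C
  Initial     0.3016      1.486
  Change    -0.03046    0.01523
  Equil       0.2711      1.501
  solve Keq expr → x = 0.01523; check Q = 20.42

x = 0.01523 M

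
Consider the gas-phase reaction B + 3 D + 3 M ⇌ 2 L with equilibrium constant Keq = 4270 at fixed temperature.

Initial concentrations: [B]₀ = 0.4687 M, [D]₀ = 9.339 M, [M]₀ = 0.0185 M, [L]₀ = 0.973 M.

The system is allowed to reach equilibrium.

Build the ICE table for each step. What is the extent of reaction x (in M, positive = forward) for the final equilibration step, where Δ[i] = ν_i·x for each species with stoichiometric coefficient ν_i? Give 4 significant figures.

x = 0.003363 M

Q₀ = 391.7 vs Keq = 4270 ⇒ Q<K, forward
Step 1:
                  B         D         M         L
  init       0.4687     9.339    0.0185     0.973
  Δ       -0.003363  -0.01009  -0.01009  0.006726
  eq         0.4653     9.329  0.008411    0.9797
  solve Keq expr → x = 0.003363; check Q = 4270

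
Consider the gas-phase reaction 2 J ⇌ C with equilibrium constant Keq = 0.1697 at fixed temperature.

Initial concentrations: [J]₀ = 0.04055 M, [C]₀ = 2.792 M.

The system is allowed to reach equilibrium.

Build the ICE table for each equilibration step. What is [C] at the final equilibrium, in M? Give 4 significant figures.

Q₀ = 1698 vs Keq = 0.1697 ⇒ Q>K, reverse
Step 1:
                  J         C
  init      0.04055     2.792
  Δ           2.816    -1.408
  eq          2.856     1.384
  solve Keq expr → x = -1.408; check Q = 0.1697

[C]_eq = 1.384 M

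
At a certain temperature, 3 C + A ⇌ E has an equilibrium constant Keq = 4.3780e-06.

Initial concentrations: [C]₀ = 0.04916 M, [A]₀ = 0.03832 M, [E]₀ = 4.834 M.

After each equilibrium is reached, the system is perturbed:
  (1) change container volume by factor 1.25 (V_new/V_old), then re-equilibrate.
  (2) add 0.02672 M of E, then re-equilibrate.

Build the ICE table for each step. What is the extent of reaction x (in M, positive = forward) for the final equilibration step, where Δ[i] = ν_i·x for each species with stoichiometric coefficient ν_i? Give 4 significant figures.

x = -0.02601 M

Q₀ = 1.0618e+06 vs Keq = 4.3780e-06 ⇒ Q>K, reverse
Step 1:
                    C           A           E
  init        0.04916     0.03832       4.834
  Δ             14.31       4.772      -4.772
  eq            14.36        4.81     0.06241
  solve Keq expr → x = -4.772; check Q = 4.3780e-06
Then change container volume by factor 1.25 (V_new/V_old).
Step 2:
                    C           A           E
  init          11.49       3.848     0.04993
  Δ           0.07118     0.02373    -0.02373
  eq            11.56       3.872      0.0262
  solve Keq expr → x = -0.02373; check Q = 4.3780e-06
Then add 0.02672 M of E.
Step 3:
                    C           A           E
  init          11.56       3.872     0.05292
  Δ           0.07802     0.02601    -0.02601
  eq            11.64       3.898     0.02691
  solve Keq expr → x = -0.02601; check Q = 4.3780e-06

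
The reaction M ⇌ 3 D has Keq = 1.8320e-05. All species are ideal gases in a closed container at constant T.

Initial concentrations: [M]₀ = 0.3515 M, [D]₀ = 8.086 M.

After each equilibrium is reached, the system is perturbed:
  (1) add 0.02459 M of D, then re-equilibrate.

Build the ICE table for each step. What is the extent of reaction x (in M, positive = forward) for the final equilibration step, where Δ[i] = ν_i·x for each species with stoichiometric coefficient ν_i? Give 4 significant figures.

x = -0.008185 M

Q₀ = 1504 vs Keq = 1.8320e-05 ⇒ Q>K, reverse
Step 1:
                  M         D
  init       0.3515     8.086
  Δ           2.683    -8.048
  eq          3.034   0.03816
  solve Keq expr → x = -2.683; check Q = 1.8320e-05
Then add 0.02459 M of D.
Step 2:
                  M         D
  init        3.034   0.06275
  Δ        0.008185  -0.02456
  eq          3.042    0.0382
  solve Keq expr → x = -0.008185; check Q = 1.8320e-05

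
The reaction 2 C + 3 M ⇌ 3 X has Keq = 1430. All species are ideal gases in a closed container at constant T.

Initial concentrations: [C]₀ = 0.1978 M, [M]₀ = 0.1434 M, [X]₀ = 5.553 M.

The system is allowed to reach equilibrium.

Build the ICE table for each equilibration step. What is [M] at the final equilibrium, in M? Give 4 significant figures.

[M]_eq = 0.6673 M

Q₀ = 1.4842e+06 vs Keq = 1430 ⇒ Q>K, reverse
Step 1:
                   C          M          X
  Initial     0.1978     0.1434      5.553
  Change      0.3493     0.5239    -0.5239
  Equil       0.5471     0.6673      5.029
  solve Keq expr → x = -0.1746; check Q = 1430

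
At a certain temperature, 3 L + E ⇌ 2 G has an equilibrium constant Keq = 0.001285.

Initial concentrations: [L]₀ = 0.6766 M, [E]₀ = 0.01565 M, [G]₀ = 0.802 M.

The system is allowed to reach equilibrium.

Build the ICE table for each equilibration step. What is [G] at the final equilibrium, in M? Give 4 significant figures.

[G]_eq = 0.05398 M

Q₀ = 132.7 vs Keq = 0.001285 ⇒ Q>K, reverse
Step 1:
                   L          E          G
  Initial     0.6766    0.01565      0.802
  Change       1.122      0.374     -0.748
  Equil        1.799     0.3897    0.05398
  solve Keq expr → x = -0.374; check Q = 0.001285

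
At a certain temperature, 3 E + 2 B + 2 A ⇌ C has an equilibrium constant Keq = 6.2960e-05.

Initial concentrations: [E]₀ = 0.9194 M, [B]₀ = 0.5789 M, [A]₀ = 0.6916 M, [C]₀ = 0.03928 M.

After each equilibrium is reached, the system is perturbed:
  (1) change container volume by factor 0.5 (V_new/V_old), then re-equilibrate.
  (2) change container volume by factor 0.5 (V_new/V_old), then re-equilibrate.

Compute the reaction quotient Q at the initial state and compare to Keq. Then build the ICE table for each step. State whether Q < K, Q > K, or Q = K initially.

Q₀ = 0.3153 vs Keq = 6.2960e-05 ⇒ Q>K, reverse
Step 1:
                    E           B           A           C
  I            0.9194      0.5789      0.6916     0.03928
  C            0.1178     0.07852     0.07852    -0.03926
  E             1.037      0.6574      0.7701  1.8007e-05
  solve Keq expr → x = -0.03926; check Q = 6.2960e-05
Then change container volume by factor 0.5 (V_new/V_old).
Step 2:
                    E           B           A           C
  I             2.074       1.315        1.54  3.6014e-05
  C         -0.006655   -0.004437   -0.004437    0.002218
  E             2.068        1.31       1.536    0.002254
  solve Keq expr → x = 0.002218; check Q = 6.2960e-05
Then change container volume by factor 0.5 (V_new/V_old).
Step 3:
                    E           B           A           C
  I             4.135       2.621       3.072    0.004509
  C           -0.4088     -0.2725     -0.2725      0.1363
  E             3.727       2.348       2.799      0.1408
  solve Keq expr → x = 0.1363; check Q = 6.2960e-05

Q₀ = 0.3153; Q > K (proceeds reverse)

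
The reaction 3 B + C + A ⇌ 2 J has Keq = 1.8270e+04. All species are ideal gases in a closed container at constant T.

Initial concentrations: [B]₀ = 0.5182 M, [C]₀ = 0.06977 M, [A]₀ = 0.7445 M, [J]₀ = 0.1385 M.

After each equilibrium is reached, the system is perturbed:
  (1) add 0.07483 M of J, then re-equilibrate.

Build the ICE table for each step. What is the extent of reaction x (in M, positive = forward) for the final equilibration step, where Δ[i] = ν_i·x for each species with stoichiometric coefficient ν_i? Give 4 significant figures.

Q₀ = 2.654 vs Keq = 1.8270e+04 ⇒ Q<K, forward
Step 1:
                   B          C          A          J
  Initial     0.5182    0.06977     0.7445     0.1385
  Change     -0.2087   -0.06956   -0.06956     0.1391
  Equil       0.3095 2.1077e-04     0.6749     0.2776
  solve Keq expr → x = 0.06956; check Q = 1.8270e+04
Then add 0.07483 M of J.
Step 2:
                   B          C          A          J
  Initial     0.3095 2.1077e-04     0.6749     0.3524
  Change  3.8140e-04 1.2713e-04 1.2713e-04 -2.5427e-04
  Equil       0.3099 3.3791e-04     0.6751     0.3522
  solve Keq expr → x = -1.2713e-04; check Q = 1.8270e+04

x = -1.2713e-04 M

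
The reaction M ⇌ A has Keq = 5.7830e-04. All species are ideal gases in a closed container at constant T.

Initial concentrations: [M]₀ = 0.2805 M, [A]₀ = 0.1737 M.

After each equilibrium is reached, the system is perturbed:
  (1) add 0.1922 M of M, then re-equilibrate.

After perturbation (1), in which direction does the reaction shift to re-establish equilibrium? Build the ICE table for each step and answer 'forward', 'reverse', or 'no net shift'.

Direction: forward

Q₀ = 0.6193 vs Keq = 5.7830e-04 ⇒ Q>K, reverse
Step 1:
                  M         A
  Initial    0.2805    0.1737
  Change     0.1734   -0.1734
  Equil      0.4539 2.6251e-04
  solve Keq expr → x = -0.1734; check Q = 5.7830e-04
Then add 0.1922 M of M.
Step 2:
                  M         A
  Initial    0.6461 2.6251e-04
  Change  -1.1109e-04 1.1109e-04
  Equil       0.646 3.7360e-04
  solve Keq expr → x = 1.1109e-04; check Q = 5.7830e-04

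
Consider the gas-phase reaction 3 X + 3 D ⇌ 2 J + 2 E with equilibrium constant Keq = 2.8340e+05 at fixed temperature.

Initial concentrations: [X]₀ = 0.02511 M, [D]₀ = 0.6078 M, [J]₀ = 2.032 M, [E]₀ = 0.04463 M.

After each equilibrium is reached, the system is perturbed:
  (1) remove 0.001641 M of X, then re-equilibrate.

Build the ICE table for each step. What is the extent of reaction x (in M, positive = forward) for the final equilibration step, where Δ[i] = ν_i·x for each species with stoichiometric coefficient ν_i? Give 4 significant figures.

x = -5.1611e-04 M

Q₀ = 2314 vs Keq = 2.8340e+05 ⇒ Q<K, forward
Step 1:
                  X         D         J         E
  Initial   0.02511    0.6078     2.032   0.04463
  Change   -0.01892  -0.01892   0.01262   0.01262
  Equil    0.006186    0.5889     2.045   0.05725
  solve Keq expr → x = 0.006308; check Q = 2.8340e+05
Then remove 0.001641 M of X.
Step 2:
                  X         D         J         E
  Initial  0.004545    0.5889     2.045   0.05725
  Change   0.001548  0.001548 -0.001032 -0.001032
  Equil    0.006093    0.5904     2.044   0.05621
  solve Keq expr → x = -5.1611e-04; check Q = 2.8340e+05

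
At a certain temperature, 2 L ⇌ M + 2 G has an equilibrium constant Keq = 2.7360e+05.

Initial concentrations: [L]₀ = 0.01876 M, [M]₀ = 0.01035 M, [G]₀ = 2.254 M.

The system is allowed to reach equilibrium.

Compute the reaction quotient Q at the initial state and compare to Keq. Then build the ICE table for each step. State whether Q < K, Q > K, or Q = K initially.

Q₀ = 149.4; Q < K (proceeds forward)

Q₀ = 149.4 vs Keq = 2.7360e+05 ⇒ Q<K, forward
Step 1:
                   L          M          G
  init       0.01876    0.01035      2.254
  Δ         -0.01815   0.009077    0.01815
  eq      6.0546e-04    0.01943      2.272
  solve Keq expr → x = 0.009077; check Q = 2.7360e+05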